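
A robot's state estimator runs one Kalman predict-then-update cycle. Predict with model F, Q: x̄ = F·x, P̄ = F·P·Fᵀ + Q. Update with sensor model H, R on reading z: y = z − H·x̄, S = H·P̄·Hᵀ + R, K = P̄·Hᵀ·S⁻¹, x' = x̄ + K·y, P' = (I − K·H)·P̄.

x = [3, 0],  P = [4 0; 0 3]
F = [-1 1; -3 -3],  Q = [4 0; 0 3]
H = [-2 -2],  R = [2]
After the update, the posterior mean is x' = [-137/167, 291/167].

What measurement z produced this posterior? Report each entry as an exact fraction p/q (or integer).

x̄ = F·x = [-3, -9]
P̄ = F·P·Fᵀ + Q = [11 3; 3 66]
S = H·P̄·Hᵀ + R = [334]
K = P̄·Hᵀ·S⁻¹ = [-14/167; -69/167]
x' − x̄ = [364/167, 1794/167] = K·y
y = (KᵀK)⁻¹·Kᵀ·(x' − x̄) = [-26]
z = y + H·x̄ = [-26] + [24] = [-2]

z = [-2]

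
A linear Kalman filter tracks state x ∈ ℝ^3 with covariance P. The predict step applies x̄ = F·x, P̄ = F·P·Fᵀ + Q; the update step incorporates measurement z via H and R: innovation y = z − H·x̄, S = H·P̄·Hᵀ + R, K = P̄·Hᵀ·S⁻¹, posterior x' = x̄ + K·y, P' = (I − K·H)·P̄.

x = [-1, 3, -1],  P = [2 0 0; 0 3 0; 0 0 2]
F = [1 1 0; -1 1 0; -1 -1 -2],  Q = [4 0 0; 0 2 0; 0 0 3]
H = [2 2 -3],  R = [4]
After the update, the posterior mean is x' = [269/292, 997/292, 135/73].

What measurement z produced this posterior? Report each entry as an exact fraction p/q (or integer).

z = [3]

x̄ = F·x = [2, 4, 0]
P̄ = F·P·Fᵀ + Q = [9 1 -5; 1 7 -1; -5 -1 16]
S = H·P̄·Hᵀ + R = [292]
K = P̄·Hᵀ·S⁻¹ = [35/292; 19/292; -15/73]
x' − x̄ = [-315/292, -171/292, 135/73] = K·y
y = (KᵀK)⁻¹·Kᵀ·(x' − x̄) = [-9]
z = y + H·x̄ = [-9] + [12] = [3]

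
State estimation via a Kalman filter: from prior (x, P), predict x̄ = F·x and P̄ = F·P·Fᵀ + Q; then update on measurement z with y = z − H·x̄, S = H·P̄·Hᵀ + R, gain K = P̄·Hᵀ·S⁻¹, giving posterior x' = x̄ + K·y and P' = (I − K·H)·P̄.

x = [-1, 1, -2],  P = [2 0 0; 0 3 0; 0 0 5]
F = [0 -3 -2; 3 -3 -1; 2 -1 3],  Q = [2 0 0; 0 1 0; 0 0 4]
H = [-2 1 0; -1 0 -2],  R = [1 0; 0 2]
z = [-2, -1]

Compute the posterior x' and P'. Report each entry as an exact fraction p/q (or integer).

x' = [19017/19475, -1114/19475, -1431/19475]
P' = [149238/19475 285604/19475 -71784/19475; 285604/19475 564732/19475 -137097/19475; -71784/19475 -137097/19475 44112/19475]

x̄ = F·x = [1, -4, -9]
P̄ = F·P·Fᵀ + Q = [49 37 -21; 37 51 6; -21 6 60]
y = z − H·x̄ = [4, -18]
S = H·P̄·Hᵀ + R = [100 -35; -35 207]
K = P̄·Hᵀ·S⁻¹ = [-12872/19475 -567/3895; -6476/19475 -1141/3895; 6471/19475 -1644/3895]
x' = x̄ + K·y = [19017/19475, -1114/19475, -1431/19475]
P' = (I − K·H)·P̄ = [149238/19475 285604/19475 -71784/19475; 285604/19475 564732/19475 -137097/19475; -71784/19475 -137097/19475 44112/19475]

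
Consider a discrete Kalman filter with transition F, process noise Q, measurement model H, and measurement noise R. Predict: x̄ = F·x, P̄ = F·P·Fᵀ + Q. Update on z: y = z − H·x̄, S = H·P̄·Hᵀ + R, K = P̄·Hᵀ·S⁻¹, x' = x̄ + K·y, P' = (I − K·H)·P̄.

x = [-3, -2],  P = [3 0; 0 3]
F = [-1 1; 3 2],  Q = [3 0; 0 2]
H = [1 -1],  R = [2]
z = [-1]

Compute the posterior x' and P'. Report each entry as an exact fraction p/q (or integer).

x' = [-61/29, -47/29]
P' = [189/29 177/29; 177/29 221/29]

x̄ = F·x = [1, -13]
P̄ = F·P·Fᵀ + Q = [9 -3; -3 41]
y = z − H·x̄ = [-15]
S = H·P̄·Hᵀ + R = [58]
K = P̄·Hᵀ·S⁻¹ = [6/29; -22/29]
x' = x̄ + K·y = [-61/29, -47/29]
P' = (I − K·H)·P̄ = [189/29 177/29; 177/29 221/29]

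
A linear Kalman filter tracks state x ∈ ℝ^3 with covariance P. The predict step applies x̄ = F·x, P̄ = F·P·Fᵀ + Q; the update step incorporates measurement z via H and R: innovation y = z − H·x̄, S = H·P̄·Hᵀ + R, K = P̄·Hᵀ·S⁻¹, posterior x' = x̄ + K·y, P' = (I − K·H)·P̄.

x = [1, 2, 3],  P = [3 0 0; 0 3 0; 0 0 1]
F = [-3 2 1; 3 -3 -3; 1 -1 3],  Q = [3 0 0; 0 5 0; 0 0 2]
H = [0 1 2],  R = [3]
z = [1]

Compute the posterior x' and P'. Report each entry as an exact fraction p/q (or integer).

x' = [916/175, -2358/175, 1271/175]
P' = [2341/175 -2208/175 996/175; -2208/175 4504/175 -2123/175; 996/175 -2123/175 1126/175]

x̄ = F·x = [4, -12, 8]
P̄ = F·P·Fᵀ + Q = [43 -48 -12; -48 68 9; -12 9 17]
y = z − H·x̄ = [-3]
S = H·P̄·Hᵀ + R = [175]
K = P̄·Hᵀ·S⁻¹ = [-72/175; 86/175; 43/175]
x' = x̄ + K·y = [916/175, -2358/175, 1271/175]
P' = (I − K·H)·P̄ = [2341/175 -2208/175 996/175; -2208/175 4504/175 -2123/175; 996/175 -2123/175 1126/175]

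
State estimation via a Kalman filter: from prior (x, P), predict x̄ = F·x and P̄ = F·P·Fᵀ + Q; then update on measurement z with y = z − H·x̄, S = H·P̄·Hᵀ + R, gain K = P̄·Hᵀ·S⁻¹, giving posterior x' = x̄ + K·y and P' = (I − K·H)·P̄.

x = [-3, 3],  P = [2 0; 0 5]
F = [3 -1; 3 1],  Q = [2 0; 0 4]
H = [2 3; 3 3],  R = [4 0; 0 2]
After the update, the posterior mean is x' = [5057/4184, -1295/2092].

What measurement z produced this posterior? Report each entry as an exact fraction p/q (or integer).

x̄ = F·x = [-12, -6]
P̄ = F·P·Fᵀ + Q = [25 13; 13 27]
S = H·P̄·Hᵀ + R = [503 588; 588 704]
K = P̄·Hᵀ·S⁻¹ = [-547/1046 2505/4184; 298/523 -639/2092]
x' − x̄ = [55265/4184, 11257/2092] = K·y
y = (KᵀK)⁻¹·Kᵀ·(x' − x̄) = [40, 57]
z = y + H·x̄ = [40, 57] + [-42, -54] = [-2, 3]

z = [-2, 3]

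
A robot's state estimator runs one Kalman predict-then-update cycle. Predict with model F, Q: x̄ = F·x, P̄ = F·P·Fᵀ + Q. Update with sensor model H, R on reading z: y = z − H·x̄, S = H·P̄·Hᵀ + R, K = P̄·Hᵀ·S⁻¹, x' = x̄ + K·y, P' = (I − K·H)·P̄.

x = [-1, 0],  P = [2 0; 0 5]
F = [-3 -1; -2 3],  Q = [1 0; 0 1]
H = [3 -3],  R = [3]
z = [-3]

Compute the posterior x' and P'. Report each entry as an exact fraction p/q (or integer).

x' = [597/253, 848/253]
P' = [3885/253 3858/253; 3858/253 3915/253]

x̄ = F·x = [3, 2]
P̄ = F·P·Fᵀ + Q = [24 -3; -3 54]
y = z − H·x̄ = [-6]
S = H·P̄·Hᵀ + R = [759]
K = P̄·Hᵀ·S⁻¹ = [27/253; -57/253]
x' = x̄ + K·y = [597/253, 848/253]
P' = (I − K·H)·P̄ = [3885/253 3858/253; 3858/253 3915/253]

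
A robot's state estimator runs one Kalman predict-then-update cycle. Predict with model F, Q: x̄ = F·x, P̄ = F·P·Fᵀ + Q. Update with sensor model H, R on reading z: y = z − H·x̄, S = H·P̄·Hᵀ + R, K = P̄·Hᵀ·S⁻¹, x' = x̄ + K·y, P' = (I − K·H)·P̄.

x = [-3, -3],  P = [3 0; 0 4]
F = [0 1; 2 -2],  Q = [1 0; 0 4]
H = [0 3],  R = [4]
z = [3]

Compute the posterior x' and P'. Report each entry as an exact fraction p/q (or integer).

x̄ = F·x = [-3, 0]
P̄ = F·P·Fᵀ + Q = [5 -8; -8 32]
y = z − H·x̄ = [3]
S = H·P̄·Hᵀ + R = [292]
K = P̄·Hᵀ·S⁻¹ = [-6/73; 24/73]
x' = x̄ + K·y = [-237/73, 72/73]
P' = (I − K·H)·P̄ = [221/73 -8/73; -8/73 32/73]

x' = [-237/73, 72/73]
P' = [221/73 -8/73; -8/73 32/73]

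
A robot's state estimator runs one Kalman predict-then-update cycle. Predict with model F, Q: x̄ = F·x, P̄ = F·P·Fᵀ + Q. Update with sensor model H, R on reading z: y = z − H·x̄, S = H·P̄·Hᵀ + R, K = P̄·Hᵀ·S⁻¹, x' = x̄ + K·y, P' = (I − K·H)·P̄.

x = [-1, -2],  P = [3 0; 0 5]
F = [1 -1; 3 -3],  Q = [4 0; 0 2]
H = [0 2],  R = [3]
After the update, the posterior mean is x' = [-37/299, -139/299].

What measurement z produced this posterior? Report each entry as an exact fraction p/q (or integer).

x̄ = F·x = [1, 3]
P̄ = F·P·Fᵀ + Q = [12 24; 24 74]
S = H·P̄·Hᵀ + R = [299]
K = P̄·Hᵀ·S⁻¹ = [48/299; 148/299]
x' − x̄ = [-336/299, -1036/299] = K·y
y = (KᵀK)⁻¹·Kᵀ·(x' − x̄) = [-7]
z = y + H·x̄ = [-7] + [6] = [-1]

z = [-1]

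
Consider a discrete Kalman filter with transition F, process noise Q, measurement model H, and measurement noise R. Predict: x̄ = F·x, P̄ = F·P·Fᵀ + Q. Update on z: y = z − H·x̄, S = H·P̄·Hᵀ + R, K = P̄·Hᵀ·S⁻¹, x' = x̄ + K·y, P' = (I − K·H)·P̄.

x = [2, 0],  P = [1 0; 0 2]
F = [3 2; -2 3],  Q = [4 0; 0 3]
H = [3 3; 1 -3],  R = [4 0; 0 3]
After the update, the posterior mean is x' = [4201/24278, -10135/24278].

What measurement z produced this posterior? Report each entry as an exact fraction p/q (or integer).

z = [-1, 1]

x̄ = F·x = [6, -4]
P̄ = F·P·Fᵀ + Q = [21 6; 6 25]
S = H·P̄·Hᵀ + R = [526 -198; -198 213]
K = P̄·Hᵀ·S⁻¹ = [5949/24278 2936/12139; 2049/24278 -2980/12139]
x' − x̄ = [-141467/24278, 86977/24278] = K·y
y = (KᵀK)⁻¹·Kᵀ·(x' − x̄) = [-7, -17]
z = y + H·x̄ = [-7, -17] + [6, 18] = [-1, 1]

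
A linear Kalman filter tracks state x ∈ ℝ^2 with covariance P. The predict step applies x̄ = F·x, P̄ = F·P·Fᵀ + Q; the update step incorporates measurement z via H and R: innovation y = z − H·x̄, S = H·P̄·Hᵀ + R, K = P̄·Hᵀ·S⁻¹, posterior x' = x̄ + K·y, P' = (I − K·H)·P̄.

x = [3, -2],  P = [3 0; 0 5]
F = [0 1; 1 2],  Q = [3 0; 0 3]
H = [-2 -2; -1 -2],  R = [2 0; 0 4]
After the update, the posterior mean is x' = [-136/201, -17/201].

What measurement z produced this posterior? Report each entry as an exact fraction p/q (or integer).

x̄ = F·x = [-2, -1]
P̄ = F·P·Fᵀ + Q = [8 10; 10 26]
S = H·P̄·Hᵀ + R = [218 180; 180 156]
K = P̄·Hᵀ·S⁻¹ = [-24/67 47/201; -3/67 -139/402]
x' − x̄ = [266/201, 184/201] = K·y
y = (KᵀK)⁻¹·Kᵀ·(x' − x̄) = [-5, -2]
z = y + H·x̄ = [-5, -2] + [6, 4] = [1, 2]

z = [1, 2]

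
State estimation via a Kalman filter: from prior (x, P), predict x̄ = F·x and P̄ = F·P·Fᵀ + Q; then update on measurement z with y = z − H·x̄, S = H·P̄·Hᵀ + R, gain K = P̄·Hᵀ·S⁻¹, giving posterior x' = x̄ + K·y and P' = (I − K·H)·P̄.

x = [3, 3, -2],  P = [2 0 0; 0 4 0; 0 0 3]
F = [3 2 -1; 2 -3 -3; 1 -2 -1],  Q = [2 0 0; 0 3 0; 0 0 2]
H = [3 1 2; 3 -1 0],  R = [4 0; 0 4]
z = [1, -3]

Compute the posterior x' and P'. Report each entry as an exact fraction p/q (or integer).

x' = [-554/1673, 2748/1673, 508/1673]
P' = [12849/28441 12577/28441 -19217/28441; 12577/28441 72451/28441 -36217/28441; -19217/28441 -36217/28441 56197/28441]

x̄ = F·x = [17, 3, -1]
P̄ = F·P·Fᵀ + Q = [39 -3 -7; -3 74 37; -7 37 23]
y = z − H·x̄ = [-51, -51]
S = H·P̄·Hᵀ + R = [567 161; 161 447]
K = P̄·Hᵀ·S⁻¹ = [6345/56882 1855/8126; 9437/28441 -1240/4063; 9263/56882 -1531/8126]
x' = x̄ + K·y = [-554/1673, 2748/1673, 508/1673]
P' = (I − K·H)·P̄ = [12849/28441 12577/28441 -19217/28441; 12577/28441 72451/28441 -36217/28441; -19217/28441 -36217/28441 56197/28441]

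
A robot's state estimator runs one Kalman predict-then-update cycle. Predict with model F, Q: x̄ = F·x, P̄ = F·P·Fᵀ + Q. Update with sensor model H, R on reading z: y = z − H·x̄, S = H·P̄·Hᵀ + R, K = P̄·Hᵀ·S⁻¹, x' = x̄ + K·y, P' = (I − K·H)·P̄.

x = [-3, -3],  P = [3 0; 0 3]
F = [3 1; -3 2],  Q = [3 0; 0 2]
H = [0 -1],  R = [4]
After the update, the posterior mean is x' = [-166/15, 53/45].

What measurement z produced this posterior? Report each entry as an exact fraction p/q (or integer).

z = [-1]

x̄ = F·x = [-12, 3]
P̄ = F·P·Fᵀ + Q = [33 -21; -21 41]
S = H·P̄·Hᵀ + R = [45]
K = P̄·Hᵀ·S⁻¹ = [7/15; -41/45]
x' − x̄ = [14/15, -82/45] = K·y
y = (KᵀK)⁻¹·Kᵀ·(x' − x̄) = [2]
z = y + H·x̄ = [2] + [-3] = [-1]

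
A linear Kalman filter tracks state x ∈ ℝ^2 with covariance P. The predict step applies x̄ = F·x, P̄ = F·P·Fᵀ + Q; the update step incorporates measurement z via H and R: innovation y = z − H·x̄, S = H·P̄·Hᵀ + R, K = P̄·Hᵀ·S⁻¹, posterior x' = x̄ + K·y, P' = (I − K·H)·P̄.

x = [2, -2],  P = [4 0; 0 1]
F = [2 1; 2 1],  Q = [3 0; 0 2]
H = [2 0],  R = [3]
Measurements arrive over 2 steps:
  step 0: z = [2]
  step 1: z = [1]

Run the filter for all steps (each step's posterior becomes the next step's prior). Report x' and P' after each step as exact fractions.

step 0: x̄ = F·x = [2, 2]
step 0: P̄ = F·P·Fᵀ + Q = [20 17; 17 19]
step 0: y = z − H·x̄ = [-2]
step 0: S = H·P̄·Hᵀ + R = [83]
step 0: K = P̄·Hᵀ·S⁻¹ = [40/83; 34/83]
step 0: x' = x̄ + K·y = [86/83, 98/83]
step 0: P' = (I − K·H)·P̄ = [60/83 51/83; 51/83 421/83]
step 1: x̄ = F·x = [270/83, 270/83]
step 1: P̄ = F·P·Fᵀ + Q = [1114/83 865/83; 865/83 1031/83]
step 1: y = z − H·x̄ = [-457/83]
step 1: S = H·P̄·Hᵀ + R = [4705/83]
step 1: K = P̄·Hᵀ·S⁻¹ = [2228/4705; 346/941]
step 1: x' = x̄ + K·y = [3038/4705, 1156/941]
step 1: P' = (I − K·H)·P̄ = [3342/4705 519/941; 519/941 4477/941]

step 0: x' = [86/83, 98/83], P' = [60/83 51/83; 51/83 421/83]
step 1: x' = [3038/4705, 1156/941], P' = [3342/4705 519/941; 519/941 4477/941]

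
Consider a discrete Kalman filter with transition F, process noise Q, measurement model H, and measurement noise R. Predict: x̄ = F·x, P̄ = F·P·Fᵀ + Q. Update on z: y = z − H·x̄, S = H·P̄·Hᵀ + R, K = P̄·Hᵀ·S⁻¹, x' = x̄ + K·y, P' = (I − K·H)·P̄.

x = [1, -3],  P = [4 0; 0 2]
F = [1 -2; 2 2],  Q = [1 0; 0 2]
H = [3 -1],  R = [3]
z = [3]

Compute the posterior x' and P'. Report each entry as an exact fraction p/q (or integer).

x' = [82/73, -6/73]
P' = [377/146 507/73; 507/73 1560/73]

x̄ = F·x = [7, -4]
P̄ = F·P·Fᵀ + Q = [13 0; 0 26]
y = z − H·x̄ = [-22]
S = H·P̄·Hᵀ + R = [146]
K = P̄·Hᵀ·S⁻¹ = [39/146; -13/73]
x' = x̄ + K·y = [82/73, -6/73]
P' = (I − K·H)·P̄ = [377/146 507/73; 507/73 1560/73]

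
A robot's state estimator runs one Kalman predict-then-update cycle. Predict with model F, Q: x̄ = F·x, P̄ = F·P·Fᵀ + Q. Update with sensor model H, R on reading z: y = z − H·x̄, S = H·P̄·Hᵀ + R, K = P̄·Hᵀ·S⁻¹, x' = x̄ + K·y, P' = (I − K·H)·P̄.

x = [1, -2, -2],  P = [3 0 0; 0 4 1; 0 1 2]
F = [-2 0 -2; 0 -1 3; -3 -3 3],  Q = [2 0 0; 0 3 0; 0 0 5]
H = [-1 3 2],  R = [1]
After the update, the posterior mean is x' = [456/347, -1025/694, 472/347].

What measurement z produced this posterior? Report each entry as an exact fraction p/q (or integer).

x̄ = F·x = [2, -4, -3]
P̄ = F·P·Fᵀ + Q = [22 -10 12; -10 19 18; 12 18 68]
S = H·P̄·Hᵀ + R = [694]
K = P̄·Hᵀ·S⁻¹ = [-14/347; 103/694; 89/347]
x' − x̄ = [-238/347, 1751/694, 1513/347] = K·y
y = (KᵀK)⁻¹·Kᵀ·(x' − x̄) = [17]
z = y + H·x̄ = [17] + [-20] = [-3]

z = [-3]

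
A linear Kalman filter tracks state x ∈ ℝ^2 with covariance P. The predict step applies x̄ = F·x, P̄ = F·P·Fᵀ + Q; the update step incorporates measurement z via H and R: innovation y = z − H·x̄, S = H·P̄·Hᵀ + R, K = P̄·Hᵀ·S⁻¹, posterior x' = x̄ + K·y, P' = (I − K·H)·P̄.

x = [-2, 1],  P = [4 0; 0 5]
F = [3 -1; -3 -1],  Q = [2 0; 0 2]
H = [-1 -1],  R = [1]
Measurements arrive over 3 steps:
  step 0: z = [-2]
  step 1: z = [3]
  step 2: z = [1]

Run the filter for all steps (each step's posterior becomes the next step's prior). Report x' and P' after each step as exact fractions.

step 0: x̄ = F·x = [-7, 5]
step 0: P̄ = F·P·Fᵀ + Q = [43 -31; -31 43]
step 0: y = z − H·x̄ = [-4]
step 0: S = H·P̄·Hᵀ + R = [25]
step 0: K = P̄·Hᵀ·S⁻¹ = [-12/25; -12/25]
step 0: x' = x̄ + K·y = [-127/25, 173/25]
step 0: P' = (I − K·H)·P̄ = [931/25 -919/25; -919/25 931/25]
step 1: x̄ = F·x = [-554/25, 208/25]
step 1: P̄ = F·P·Fᵀ + Q = [14874/25 -7448/25; -7448/25 3846/25]
step 1: y = z − H·x̄ = [-271/25]
step 1: S = H·P̄·Hᵀ + R = [3849/25]
step 1: K = P̄·Hᵀ·S⁻¹ = [-7426/3849; 3602/3849]
step 1: x' = x̄ + K·y = [-4796/3849, -7022/3849]
step 1: P' = (I − K·H)·P̄ = [84182/3849 -76756/3849; -76756/3849 73154/3849]
step 2: x̄ = F·x = [-7366/3849, 21410/3849]
step 2: P̄ = F·P·Fᵀ + Q = [1299026/3849 -684484/3849; -684484/3849 377954/3849]
step 2: y = z − H·x̄ = [17893/3849]
step 2: S = H·P̄·Hᵀ + R = [311861/3849]
step 2: K = P̄·Hᵀ·S⁻¹ = [-614542/311861; 306530/311861]
step 2: x' = x̄ + K·y = [-3453668/311861, 3159700/311861]
step 2: P' = (I − K·H)·P̄ = [7132678/311861 -6518136/311861; -6518136/311861 6211606/311861]

step 0: x' = [-127/25, 173/25], P' = [931/25 -919/25; -919/25 931/25]
step 1: x' = [-4796/3849, -7022/3849], P' = [84182/3849 -76756/3849; -76756/3849 73154/3849]
step 2: x' = [-3453668/311861, 3159700/311861], P' = [7132678/311861 -6518136/311861; -6518136/311861 6211606/311861]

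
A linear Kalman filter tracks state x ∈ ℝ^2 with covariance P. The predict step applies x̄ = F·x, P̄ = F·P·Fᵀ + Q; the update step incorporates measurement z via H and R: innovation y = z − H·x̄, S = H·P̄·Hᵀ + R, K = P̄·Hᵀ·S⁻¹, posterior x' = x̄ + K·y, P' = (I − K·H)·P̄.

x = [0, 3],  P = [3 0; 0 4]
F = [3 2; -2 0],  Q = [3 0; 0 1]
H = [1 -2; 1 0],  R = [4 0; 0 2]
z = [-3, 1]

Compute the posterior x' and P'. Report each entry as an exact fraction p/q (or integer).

x̄ = F·x = [6, 0]
P̄ = F·P·Fᵀ + Q = [46 -18; -18 13]
y = z − H·x̄ = [-9, -5]
S = H·P̄·Hᵀ + R = [174 82; 82 48]
K = P̄·Hᵀ·S⁻¹ = [41/407 320/407; -159/407 119/407]
x' = x̄ + K·y = [43/37, 76/37]
P' = (I − K·H)·P̄ = [640/407 238/407; 238/407 437/407]

x' = [43/37, 76/37]
P' = [640/407 238/407; 238/407 437/407]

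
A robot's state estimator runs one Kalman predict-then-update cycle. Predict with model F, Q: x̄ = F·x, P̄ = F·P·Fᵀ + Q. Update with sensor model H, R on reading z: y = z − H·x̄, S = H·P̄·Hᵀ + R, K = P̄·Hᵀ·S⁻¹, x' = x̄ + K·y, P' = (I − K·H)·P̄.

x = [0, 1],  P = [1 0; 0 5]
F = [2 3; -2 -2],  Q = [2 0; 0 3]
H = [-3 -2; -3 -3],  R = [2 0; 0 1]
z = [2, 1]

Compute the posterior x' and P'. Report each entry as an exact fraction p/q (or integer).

x̄ = F·x = [3, -2]
P̄ = F·P·Fᵀ + Q = [51 -34; -34 27]
y = z − H·x̄ = [7, 4]
S = H·P̄·Hᵀ + R = [161 111; 111 91]
K = P̄·Hᵀ·S⁻¹ = [-1037/1165 612/1165; 2037/2330 -1947/2330]
x' = x̄ + K·y = [-1316/1165, 1811/2330]
P' = (I − K·H)·P̄ = [2482/1165 -2686/1165; -2686/1165 6021/2330]

x' = [-1316/1165, 1811/2330]
P' = [2482/1165 -2686/1165; -2686/1165 6021/2330]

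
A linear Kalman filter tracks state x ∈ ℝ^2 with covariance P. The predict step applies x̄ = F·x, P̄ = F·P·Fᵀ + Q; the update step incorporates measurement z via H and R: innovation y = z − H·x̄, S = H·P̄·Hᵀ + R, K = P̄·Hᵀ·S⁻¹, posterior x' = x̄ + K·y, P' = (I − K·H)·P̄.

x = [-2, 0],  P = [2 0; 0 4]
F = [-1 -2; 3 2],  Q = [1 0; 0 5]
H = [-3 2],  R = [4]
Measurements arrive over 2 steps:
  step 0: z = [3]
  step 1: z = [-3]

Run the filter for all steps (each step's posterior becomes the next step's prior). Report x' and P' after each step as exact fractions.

step 0: x' = [-133/85, -78/85], P' = [1104/595 1454/595; 1454/595 2469/595]
step 1: x' = [12499/205893, -298127/205893], P' = [632216/617679 744698/617679; 744698/617679 1426907/617679]

step 0: x̄ = F·x = [2, -6]
step 0: P̄ = F·P·Fᵀ + Q = [19 -22; -22 39]
step 0: y = z − H·x̄ = [21]
step 0: S = H·P̄·Hᵀ + R = [595]
step 0: K = P̄·Hᵀ·S⁻¹ = [-101/595; 144/595]
step 0: x' = x̄ + K·y = [-133/85, -78/85]
step 0: P' = (I − K·H)·P̄ = [1104/595 1454/595; 1454/595 2469/595]
step 1: x̄ = F·x = [17/5, -111/17]
step 1: P̄ = F·P·Fᵀ + Q = [1023/35 -292/7; -292/7 8047/119]
step 1: y = z − H·x̄ = [1722/85]
step 1: S = H·P̄·Hᵀ + R = [617679/595]
step 1: K = P̄·Hᵀ·S⁻¹ = [-101813/617679; 154930/617679]
step 1: x' = x̄ + K·y = [12499/205893, -298127/205893]
step 1: P' = (I − K·H)·P̄ = [632216/617679 744698/617679; 744698/617679 1426907/617679]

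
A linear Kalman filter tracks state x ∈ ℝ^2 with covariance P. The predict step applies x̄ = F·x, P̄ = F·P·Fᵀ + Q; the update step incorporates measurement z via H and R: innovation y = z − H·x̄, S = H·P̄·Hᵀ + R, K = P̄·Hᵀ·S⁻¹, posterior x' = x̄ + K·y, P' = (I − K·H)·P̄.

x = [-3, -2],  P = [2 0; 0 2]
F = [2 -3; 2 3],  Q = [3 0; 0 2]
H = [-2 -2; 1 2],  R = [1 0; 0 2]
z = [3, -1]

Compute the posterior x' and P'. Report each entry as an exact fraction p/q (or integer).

x̄ = F·x = [0, -12]
P̄ = F·P·Fᵀ + Q = [29 -10; -10 28]
y = z − H·x̄ = [-21, 23]
S = H·P̄·Hᵀ + R = [149 -110; -110 103]
K = P̄·Hᵀ·S⁻¹ = [-172/191 -167/191; 1352/3247 2894/3247]
x' = x̄ + K·y = [-229/191, -794/3247]
P' = (I − K·H)·P̄ = [506/191 -420/191; -420/191 6464/3247]

x' = [-229/191, -794/3247]
P' = [506/191 -420/191; -420/191 6464/3247]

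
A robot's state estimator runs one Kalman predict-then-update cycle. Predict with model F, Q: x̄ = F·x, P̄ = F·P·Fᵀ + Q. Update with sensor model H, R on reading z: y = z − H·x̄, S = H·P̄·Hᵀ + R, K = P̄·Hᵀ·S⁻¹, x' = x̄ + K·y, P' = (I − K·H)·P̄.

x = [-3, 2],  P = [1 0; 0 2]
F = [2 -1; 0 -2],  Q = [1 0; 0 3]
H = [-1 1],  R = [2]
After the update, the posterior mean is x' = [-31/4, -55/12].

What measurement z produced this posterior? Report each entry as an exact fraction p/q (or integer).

x̄ = F·x = [-8, -4]
P̄ = F·P·Fᵀ + Q = [7 4; 4 11]
S = H·P̄·Hᵀ + R = [12]
K = P̄·Hᵀ·S⁻¹ = [-1/4; 7/12]
x' − x̄ = [1/4, -7/12] = K·y
y = (KᵀK)⁻¹·Kᵀ·(x' − x̄) = [-1]
z = y + H·x̄ = [-1] + [4] = [3]

z = [3]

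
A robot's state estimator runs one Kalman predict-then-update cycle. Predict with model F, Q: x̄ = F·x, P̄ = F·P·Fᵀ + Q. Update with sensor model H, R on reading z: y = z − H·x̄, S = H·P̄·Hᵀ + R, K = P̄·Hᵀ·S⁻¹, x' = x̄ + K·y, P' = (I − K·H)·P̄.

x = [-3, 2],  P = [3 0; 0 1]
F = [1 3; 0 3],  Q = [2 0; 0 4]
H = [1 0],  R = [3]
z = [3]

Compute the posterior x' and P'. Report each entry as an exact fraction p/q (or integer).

x̄ = F·x = [3, 6]
P̄ = F·P·Fᵀ + Q = [14 9; 9 13]
y = z − H·x̄ = [0]
S = H·P̄·Hᵀ + R = [17]
K = P̄·Hᵀ·S⁻¹ = [14/17; 9/17]
x' = x̄ + K·y = [3, 6]
P' = (I − K·H)·P̄ = [42/17 27/17; 27/17 140/17]

x' = [3, 6]
P' = [42/17 27/17; 27/17 140/17]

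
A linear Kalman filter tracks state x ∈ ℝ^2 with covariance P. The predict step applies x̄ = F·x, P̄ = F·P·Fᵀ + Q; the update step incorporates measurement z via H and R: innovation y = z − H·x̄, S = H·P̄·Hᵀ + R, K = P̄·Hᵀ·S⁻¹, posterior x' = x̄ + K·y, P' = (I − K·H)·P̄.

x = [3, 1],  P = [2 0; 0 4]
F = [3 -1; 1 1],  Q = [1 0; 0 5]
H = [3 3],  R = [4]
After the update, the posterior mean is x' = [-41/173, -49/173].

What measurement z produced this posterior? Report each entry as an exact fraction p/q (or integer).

z = [-2]

x̄ = F·x = [8, 4]
P̄ = F·P·Fᵀ + Q = [23 2; 2 11]
S = H·P̄·Hᵀ + R = [346]
K = P̄·Hᵀ·S⁻¹ = [75/346; 39/346]
x' − x̄ = [-1425/173, -741/173] = K·y
y = (KᵀK)⁻¹·Kᵀ·(x' − x̄) = [-38]
z = y + H·x̄ = [-38] + [36] = [-2]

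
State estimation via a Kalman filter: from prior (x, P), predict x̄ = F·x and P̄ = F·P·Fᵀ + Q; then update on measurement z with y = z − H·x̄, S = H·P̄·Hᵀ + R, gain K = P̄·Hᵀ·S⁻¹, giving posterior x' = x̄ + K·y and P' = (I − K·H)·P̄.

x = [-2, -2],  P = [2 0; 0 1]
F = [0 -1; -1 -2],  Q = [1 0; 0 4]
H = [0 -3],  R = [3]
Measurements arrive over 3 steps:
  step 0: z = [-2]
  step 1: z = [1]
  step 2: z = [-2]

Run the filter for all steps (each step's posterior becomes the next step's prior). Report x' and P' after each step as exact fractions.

step 0: x̄ = F·x = [2, 6]
step 0: P̄ = F·P·Fᵀ + Q = [2 2; 2 10]
step 0: y = z − H·x̄ = [16]
step 0: S = H·P̄·Hᵀ + R = [93]
step 0: K = P̄·Hᵀ·S⁻¹ = [-2/31; -10/31]
step 0: x' = x̄ + K·y = [30/31, 26/31]
step 0: P' = (I − K·H)·P̄ = [50/31 2/31; 2/31 10/31]
step 1: x̄ = F·x = [-26/31, -82/31]
step 1: P̄ = F·P·Fᵀ + Q = [41/31 22/31; 22/31 222/31]
step 1: y = z − H·x̄ = [-215/31]
step 1: S = H·P̄·Hᵀ + R = [2091/31]
step 1: K = P̄·Hᵀ·S⁻¹ = [-22/697; -222/697]
step 1: x' = x̄ + K·y = [-432/697, -304/697]
step 1: P' = (I − K·H)·P̄ = [875/697 22/697; 22/697 222/697]
step 2: x̄ = F·x = [304/697, 1040/697]
step 2: P̄ = F·P·Fᵀ + Q = [919/697 466/697; 466/697 4639/697]
step 2: y = z − H·x̄ = [1726/697]
step 2: S = H·P̄·Hᵀ + R = [43842/697]
step 2: K = P̄·Hᵀ·S⁻¹ = [-233/7307; -4639/14614]
step 2: x' = x̄ + K·y = [2610/7307, 5159/7307]
step 2: P' = (I − K·H)·P̄ = [9167/7307 233/7307; 233/7307 4639/14614]

step 0: x' = [30/31, 26/31], P' = [50/31 2/31; 2/31 10/31]
step 1: x' = [-432/697, -304/697], P' = [875/697 22/697; 22/697 222/697]
step 2: x' = [2610/7307, 5159/7307], P' = [9167/7307 233/7307; 233/7307 4639/14614]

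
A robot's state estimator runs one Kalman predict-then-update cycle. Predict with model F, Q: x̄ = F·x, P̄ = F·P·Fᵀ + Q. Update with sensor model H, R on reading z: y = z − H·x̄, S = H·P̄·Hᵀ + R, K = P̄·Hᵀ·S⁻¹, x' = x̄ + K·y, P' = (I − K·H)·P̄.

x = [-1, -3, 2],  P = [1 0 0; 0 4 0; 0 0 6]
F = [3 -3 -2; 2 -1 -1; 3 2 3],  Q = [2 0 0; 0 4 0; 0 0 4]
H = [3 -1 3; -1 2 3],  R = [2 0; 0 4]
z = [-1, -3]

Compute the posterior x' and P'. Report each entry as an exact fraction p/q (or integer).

x' = [-59530/60639, -40514/20213, -767/60639]
P' = [397177/60639 163068/20213 -220561/60639; 163068/20213 212814/20213 -90544/20213; -220561/60639 -90544/20213 131437/60639]

x̄ = F·x = [2, -1, -3]
P̄ = F·P·Fᵀ + Q = [71 30 -51; 30 18 -20; -51 -20 83]
y = z − H·x̄ = [1, 10]
S = H·P̄·Hᵀ + R = [428 342; 342 840]
K = P̄·Hᵀ·S⁻¹ = [6774/20213 -20113/60639; 2379/20213 -2268/20213; 710/20213 17902/60639]
x' = x̄ + K·y = [-59530/60639, -40514/20213, -767/60639]
P' = (I − K·H)·P̄ = [397177/60639 163068/20213 -220561/60639; 163068/20213 212814/20213 -90544/20213; -220561/60639 -90544/20213 131437/60639]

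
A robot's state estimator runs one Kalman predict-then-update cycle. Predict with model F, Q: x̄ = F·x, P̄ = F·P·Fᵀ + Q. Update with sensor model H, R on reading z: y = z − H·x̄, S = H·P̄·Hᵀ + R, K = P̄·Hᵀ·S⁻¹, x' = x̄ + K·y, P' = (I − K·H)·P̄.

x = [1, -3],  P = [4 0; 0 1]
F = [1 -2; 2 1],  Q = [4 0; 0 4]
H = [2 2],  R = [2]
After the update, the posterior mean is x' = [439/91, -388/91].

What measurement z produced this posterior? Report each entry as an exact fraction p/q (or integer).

z = [1]

x̄ = F·x = [7, -1]
P̄ = F·P·Fᵀ + Q = [12 6; 6 21]
S = H·P̄·Hᵀ + R = [182]
K = P̄·Hᵀ·S⁻¹ = [18/91; 27/91]
x' − x̄ = [-198/91, -297/91] = K·y
y = (KᵀK)⁻¹·Kᵀ·(x' − x̄) = [-11]
z = y + H·x̄ = [-11] + [12] = [1]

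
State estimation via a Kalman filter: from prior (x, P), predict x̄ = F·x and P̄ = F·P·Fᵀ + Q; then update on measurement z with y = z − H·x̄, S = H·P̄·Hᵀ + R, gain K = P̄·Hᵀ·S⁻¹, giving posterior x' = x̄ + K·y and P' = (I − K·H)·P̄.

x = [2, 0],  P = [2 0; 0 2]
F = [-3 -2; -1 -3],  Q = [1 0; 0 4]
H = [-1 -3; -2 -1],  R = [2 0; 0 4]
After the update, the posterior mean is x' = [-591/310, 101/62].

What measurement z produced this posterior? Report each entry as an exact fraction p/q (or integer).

x̄ = F·x = [-6, -2]
P̄ = F·P·Fᵀ + Q = [27 18; 18 24]
S = H·P̄·Hᵀ + R = [353 252; 252 208]
K = P̄·Hᵀ·S⁻¹ = [81/620 -1251/2480; -45/124 75/496]
x' − x̄ = [1269/310, 225/62] = K·y
y = (KᵀK)⁻¹·Kᵀ·(x' − x̄) = [-15, -12]
z = y + H·x̄ = [-15, -12] + [12, 14] = [-3, 2]

z = [-3, 2]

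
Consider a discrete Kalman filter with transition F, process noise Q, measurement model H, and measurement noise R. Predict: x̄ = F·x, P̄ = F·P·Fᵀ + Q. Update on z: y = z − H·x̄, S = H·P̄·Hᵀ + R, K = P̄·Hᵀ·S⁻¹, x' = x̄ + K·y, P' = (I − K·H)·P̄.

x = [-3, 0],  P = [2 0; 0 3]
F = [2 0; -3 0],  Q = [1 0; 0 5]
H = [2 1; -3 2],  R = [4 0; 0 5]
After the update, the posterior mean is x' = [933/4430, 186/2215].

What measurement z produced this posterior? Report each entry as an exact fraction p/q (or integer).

z = [1, -1]

x̄ = F·x = [-6, 9]
P̄ = F·P·Fᵀ + Q = [9 -12; -12 23]
S = H·P̄·Hᵀ + R = [15 -20; -20 322]
K = P̄·Hᵀ·S⁻¹ = [456/2215 -129/886; 659/2215 121/443]
x' − x̄ = [27513/4430, -19749/2215] = K·y
y = (KᵀK)⁻¹·Kᵀ·(x' − x̄) = [4, -37]
z = y + H·x̄ = [4, -37] + [-3, 36] = [1, -1]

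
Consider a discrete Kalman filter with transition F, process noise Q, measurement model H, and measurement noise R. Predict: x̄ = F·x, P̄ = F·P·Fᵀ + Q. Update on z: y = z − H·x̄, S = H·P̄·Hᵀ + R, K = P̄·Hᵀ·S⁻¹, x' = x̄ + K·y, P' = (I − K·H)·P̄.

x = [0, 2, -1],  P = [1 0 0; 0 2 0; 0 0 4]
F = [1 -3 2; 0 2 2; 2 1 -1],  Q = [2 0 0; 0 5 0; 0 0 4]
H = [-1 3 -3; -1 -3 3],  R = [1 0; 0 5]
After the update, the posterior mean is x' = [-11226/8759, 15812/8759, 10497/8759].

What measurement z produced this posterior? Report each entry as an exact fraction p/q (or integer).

z = [3, -1]

x̄ = F·x = [-8, 2, 3]
P̄ = F·P·Fᵀ + Q = [37 4 -12; 4 29 -4; -12 -4 14]
S = H·P̄·Hᵀ + R = [401 -422; -422 597]
K = P̄·Hᵀ·S⁻¹ = [-29303/61313 -29443/61313; 13249/61313 -1213/61313; 2778/61313 8742/61313]
x' − x̄ = [58846/8759, -1706/8759, -15780/8759] = K·y
y = (KᵀK)⁻¹·Kᵀ·(x' − x̄) = [-2, -12]
z = y + H·x̄ = [-2, -12] + [5, 11] = [3, -1]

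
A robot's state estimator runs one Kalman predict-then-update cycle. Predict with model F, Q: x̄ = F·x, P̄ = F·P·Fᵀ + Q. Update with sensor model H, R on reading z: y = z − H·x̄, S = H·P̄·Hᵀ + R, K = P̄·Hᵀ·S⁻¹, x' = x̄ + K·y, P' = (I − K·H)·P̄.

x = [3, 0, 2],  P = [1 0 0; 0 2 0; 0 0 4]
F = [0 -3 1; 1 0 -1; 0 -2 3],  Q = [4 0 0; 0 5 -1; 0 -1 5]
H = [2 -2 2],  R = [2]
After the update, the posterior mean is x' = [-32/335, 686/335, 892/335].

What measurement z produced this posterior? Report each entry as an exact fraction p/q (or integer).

x̄ = F·x = [2, 1, 6]
P̄ = F·P·Fᵀ + Q = [26 -4 24; -4 10 -13; 24 -13 49]
S = H·P̄·Hᵀ + R = [670]
K = P̄·Hᵀ·S⁻¹ = [54/335; -27/335; 86/335]
x' − x̄ = [-702/335, 351/335, -1118/335] = K·y
y = (KᵀK)⁻¹·Kᵀ·(x' − x̄) = [-13]
z = y + H·x̄ = [-13] + [14] = [1]

z = [1]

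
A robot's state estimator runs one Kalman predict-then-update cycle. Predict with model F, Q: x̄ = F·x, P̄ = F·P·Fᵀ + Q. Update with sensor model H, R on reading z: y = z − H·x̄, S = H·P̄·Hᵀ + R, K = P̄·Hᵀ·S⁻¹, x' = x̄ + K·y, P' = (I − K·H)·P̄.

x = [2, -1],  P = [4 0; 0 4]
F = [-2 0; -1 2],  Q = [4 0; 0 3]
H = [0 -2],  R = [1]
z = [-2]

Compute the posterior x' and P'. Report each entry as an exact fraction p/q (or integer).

x' = [-212/93, 88/93]
P' = [1604/93 8/93; 8/93 23/93]

x̄ = F·x = [-4, -4]
P̄ = F·P·Fᵀ + Q = [20 8; 8 23]
y = z − H·x̄ = [-10]
S = H·P̄·Hᵀ + R = [93]
K = P̄·Hᵀ·S⁻¹ = [-16/93; -46/93]
x' = x̄ + K·y = [-212/93, 88/93]
P' = (I − K·H)·P̄ = [1604/93 8/93; 8/93 23/93]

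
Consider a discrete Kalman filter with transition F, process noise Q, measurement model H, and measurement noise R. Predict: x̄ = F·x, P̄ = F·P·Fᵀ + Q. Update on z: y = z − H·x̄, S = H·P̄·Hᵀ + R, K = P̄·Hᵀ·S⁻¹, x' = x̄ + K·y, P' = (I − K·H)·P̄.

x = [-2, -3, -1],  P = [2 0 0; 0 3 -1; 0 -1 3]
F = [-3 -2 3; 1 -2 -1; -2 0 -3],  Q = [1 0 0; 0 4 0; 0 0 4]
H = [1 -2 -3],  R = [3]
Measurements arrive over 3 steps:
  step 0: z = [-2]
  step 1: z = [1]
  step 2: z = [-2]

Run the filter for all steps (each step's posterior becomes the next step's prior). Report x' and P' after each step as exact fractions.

step 0: x' = [4019/301, 1205/301, 747/301], P' = [24979/602 2266/301 2587/301; 2266/301 4667/301 -2341/301; 2587/301 -2341/301 2491/301]
step 1: x' = [-37469292/973307, -3869152/973307, -10267937/973307], P' = [523162018/973307 32340518/973307 152864459/973307; 32340518/973307 12138703/973307 2566903/973307; 152864459/973307 2566903/973307 49660407/973307]
step 2: x' = [11495453171/677862513, 1133252641/677862513, 1178908285/225954171], P' = [4201933914854/7456487643 163877350435/7456487643 431432397172/2485495881; 163877350435/7456487643 165200981563/14912975286 -854742227/4970991762; 431432397172/2485495881 -854742227/4970991762 96955731259/1656997254]

step 0: x̄ = F·x = [9, 5, 7]
step 0: P̄ = F·P·Fᵀ + Q = [70 1 -21; 1 17 -1; -21 -1 39]
step 0: y = z − H·x̄ = [20]
step 0: S = H·P̄·Hᵀ + R = [602]
step 0: K = P̄·Hᵀ·S⁻¹ = [131/602; -15/301; -68/301]
step 0: x' = x̄ + K·y = [4019/301, 1205/301, 747/301]
step 0: P' = (I − K·H)·P̄ = [24979/602 2266/301 2587/301; 2266/301 4667/301 -2341/301; 2587/301 -2341/301 2491/301]
step 1: x̄ = F·x = [-12226/301, 862/301, -10279/301]
step 1: P̄ = F·P·Fᵀ + Q = [325023/602 15353/602 55297/301; 15353/602 22501/602 -25075/301; 55297/301 -25075/301 104625/301]
step 1: y = z − H·x̄ = [-16586/301]
step 1: S = H·P̄·Hᵀ + R = [973307/602]
step 1: K = P̄·Hᵀ·S⁻¹ = [-37465/973307; 120801/973307; -416856/973307]
step 1: x' = x̄ + K·y = [-37469292/973307, -3869152/973307, -10267937/973307]
step 1: P' = (I − K·H)·P̄ = [523162018/973307 32340518/973307 152864459/973307; 32340518/973307 12138703/973307 2566903/973307; 152864459/973307 2566903/973307 49660407/973307]
step 2: x̄ = F·x = [89342369/973307, -19463051/973307, 3411045/31397]
step 2: P̄ = F·P·Fᵀ + Q = [2810653062/973307 -633631249/973307 106302752/31397; -633631249/973307 200447087/973307 -29207864/31397; 106302752/31397 -29207864/31397 141221241/31397]
step 2: y = z − H·x̄ = [187012100/973307]
step 2: S = H·P̄·Hᵀ + R = [14912975286/973307]
step 2: K = P̄·Hᵀ·S⁻¹ = [-2904120188/7456487643; 1681805929/14912975286; -2675767511/4970991762]
step 2: x' = x̄ + K·y = [11495453171/677862513, 1133252641/677862513, 1178908285/225954171]
step 2: P' = (I − K·H)·P̄ = [4201933914854/7456487643 163877350435/7456487643 431432397172/2485495881; 163877350435/7456487643 165200981563/14912975286 -854742227/4970991762; 431432397172/2485495881 -854742227/4970991762 96955731259/1656997254]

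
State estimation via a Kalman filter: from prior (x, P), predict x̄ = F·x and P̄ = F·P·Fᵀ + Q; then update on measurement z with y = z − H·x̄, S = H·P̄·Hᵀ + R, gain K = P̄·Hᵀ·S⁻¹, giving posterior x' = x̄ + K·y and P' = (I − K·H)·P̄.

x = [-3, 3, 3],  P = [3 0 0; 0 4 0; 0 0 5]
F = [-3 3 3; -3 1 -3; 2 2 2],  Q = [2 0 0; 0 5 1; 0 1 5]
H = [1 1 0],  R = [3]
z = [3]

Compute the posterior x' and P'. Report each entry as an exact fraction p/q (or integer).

x̄ = F·x = [27, 3, 6]
P̄ = F·P·Fᵀ + Q = [110 -6 36; -6 81 -39; 36 -39 53]
y = z − H·x̄ = [-27]
S = H·P̄·Hᵀ + R = [182]
K = P̄·Hᵀ·S⁻¹ = [4/7; 75/182; -3/182]
x' = x̄ + K·y = [81/7, -1479/182, 1173/182]
P' = (I − K·H)·P̄ = [354/7 -342/7 264/7; -342/7 9117/182 -6873/182; 264/7 -6873/182 9637/182]

x' = [81/7, -1479/182, 1173/182]
P' = [354/7 -342/7 264/7; -342/7 9117/182 -6873/182; 264/7 -6873/182 9637/182]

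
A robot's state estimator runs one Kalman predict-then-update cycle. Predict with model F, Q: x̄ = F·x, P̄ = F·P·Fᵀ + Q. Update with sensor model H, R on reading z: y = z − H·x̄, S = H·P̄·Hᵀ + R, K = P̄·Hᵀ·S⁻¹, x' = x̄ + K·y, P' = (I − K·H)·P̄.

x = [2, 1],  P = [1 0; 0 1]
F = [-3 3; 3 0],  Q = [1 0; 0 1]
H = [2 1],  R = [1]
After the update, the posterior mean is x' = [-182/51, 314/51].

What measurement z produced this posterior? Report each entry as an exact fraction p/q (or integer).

x̄ = F·x = [-3, 6]
P̄ = F·P·Fᵀ + Q = [19 -9; -9 10]
S = H·P̄·Hᵀ + R = [51]
K = P̄·Hᵀ·S⁻¹ = [29/51; -8/51]
x' − x̄ = [-29/51, 8/51] = K·y
y = (KᵀK)⁻¹·Kᵀ·(x' − x̄) = [-1]
z = y + H·x̄ = [-1] + [0] = [-1]

z = [-1]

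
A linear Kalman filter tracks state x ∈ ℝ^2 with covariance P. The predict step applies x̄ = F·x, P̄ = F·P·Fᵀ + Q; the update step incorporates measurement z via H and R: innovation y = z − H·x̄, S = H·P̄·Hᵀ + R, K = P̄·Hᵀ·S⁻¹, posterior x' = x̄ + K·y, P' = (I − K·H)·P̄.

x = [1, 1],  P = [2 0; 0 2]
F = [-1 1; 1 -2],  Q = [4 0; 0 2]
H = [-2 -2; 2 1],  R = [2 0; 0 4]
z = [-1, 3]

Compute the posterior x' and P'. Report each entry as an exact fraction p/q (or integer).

x̄ = F·x = [0, -1]
P̄ = F·P·Fᵀ + Q = [8 -6; -6 12]
y = z − H·x̄ = [-3, 4]
S = H·P̄·Hᵀ + R = [34 -20; -20 24]
K = P̄·Hᵀ·S⁻¹ = [1/4 5/8; -9/13 -15/26]
x' = x̄ + K·y = [7/4, -16/13]
P' = (I − K·H)·P̄ = [11/4 -3; -3 48/13]

x' = [7/4, -16/13]
P' = [11/4 -3; -3 48/13]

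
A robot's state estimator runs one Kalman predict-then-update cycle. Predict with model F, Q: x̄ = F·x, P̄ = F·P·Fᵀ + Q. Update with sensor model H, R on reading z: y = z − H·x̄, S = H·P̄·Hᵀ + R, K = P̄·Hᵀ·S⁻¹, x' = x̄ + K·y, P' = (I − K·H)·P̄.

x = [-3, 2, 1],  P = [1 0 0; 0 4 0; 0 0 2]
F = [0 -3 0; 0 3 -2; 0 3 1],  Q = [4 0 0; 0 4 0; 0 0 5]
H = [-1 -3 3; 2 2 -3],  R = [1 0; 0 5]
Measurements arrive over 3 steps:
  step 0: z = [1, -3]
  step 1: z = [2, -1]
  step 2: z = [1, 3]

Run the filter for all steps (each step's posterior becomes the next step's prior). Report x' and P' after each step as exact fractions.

step 0: x' = [-50226/46415, 10372/9283, 50661/46415], P' = [114776/46415 -732/9283 39904/46415; -732/9283 29136/9283 26996/9283; 39904/46415 26996/9283 145671/46415]
step 1: x' = [132239852/909697739, -378637036/909697739, 250505397/909697739], P' = [2221147692/909697739 47521264/909697739 881528844/909697739; 47521264/909697739 2378027296/909697739 2248264890/909697739; 881528844/909697739 2248264890/909697739 2524374046/909697739]
step 2: x' = [25215282841424/15121876348837, -32895771174582/15121876348837, -19604274524759/15121876348837], P' = [36876894916396/15121876348837 919910967468/15121876348837 14760332057186/15121876348837; 919910967468/15121876348837 39155952190764/15121876348837 37065836968838/15121876348837; 14760332057186/15121876348837 37065836968838/15121876348837 41710534729221/15121876348837]

step 0: x̄ = F·x = [-6, 4, 7]
step 0: P̄ = F·P·Fᵀ + Q = [40 -36 -36; -36 48 32; -36 32 43]
step 0: y = z − H·x̄ = [-14, 22]
step 0: S = H·P̄·Hᵀ + R = [284 -311; -311 504]
step 0: K = P̄·Hᵀ·S⁻¹ = [15916/46415 20504/46415; -5688/9283 -4836/9283; -7831/46415 -17449/46415]
step 0: x' = x̄ + K·y = [-50226/46415, 10372/9283, 50661/46415]
step 0: P' = (I − K·H)·P̄ = [114776/46415 -732/9283 39904/46415; -732/9283 29136/9283 26996/9283; 39904/46415 26996/9283 145671/46415]
step 1: x̄ = F·x = [-31116/9283, 54258/46415, 206241/46415]
step 1: P̄ = F·P·Fᵀ + Q = [299356/9283 -100248/9283 -343212/9283; -100248/9283 459704/46415 614838/46415; -343212/9283 614838/46415 2498746/46415]
step 1: y = z − H·x̄ = [-518699/46415, 774952/46415]
step 1: S = H·P̄·Hᵀ + R = [24391081/46415 -30452548/46415; -30452548/46415 39751469/46415]
step 1: K = P̄·Hᵀ·S⁻¹ = [280875048/909697739 378550276/909697739; -436808482/909697739 -378739510/909697739; -53201376/909697739 -262706934/909697739]
step 1: x' = x̄ + K·y = [132239852/909697739, -378637036/909697739, 250505397/909697739]
step 1: P' = (I − K·H)·P̄ = [2221147692/909697739 47521264/909697739 881528844/909697739; 47521264/909697739 2378027296/909697739 2248264890/909697739; 881528844/909697739 2248264890/909697739 2524374046/909697739]
step 2: x̄ = F·x = [1135911108/909697739, -1636921902/909697739, -885405711/909697739]
step 2: P̄ = F·P·Fᵀ + Q = [25041036620/909697739 -7912656324/909697739 -28147040334/909697739; -7912656324/909697739 8159354124/909697739 9608702902/909697739; -28147040334/909697739 9608702902/909697739 41964697745/909697739]
step 2: y = z − H·x̄ = [-208939726/909697739, 1074897672/909697739]
step 2: S = H·P̄·Hᵀ + R = [425516853004/909697739 -522612046573/909697739; -522612046573/909697739 674191129968/909697739]
step 2: K = P̄·Hᵀ·S⁻¹ = [4644368352758/15121876348837 6262523119234/15121876348837; -7190256633246/15121876348837 -6209156918010/15121876348837; -826238776037/15121876348837 -4295853227123/15121876348837]
step 2: x' = x̄ + K·y = [25215282841424/15121876348837, -32895771174582/15121876348837, -19604274524759/15121876348837]
step 2: P' = (I − K·H)·P̄ = [36876894916396/15121876348837 919910967468/15121876348837 14760332057186/15121876348837; 919910967468/15121876348837 39155952190764/15121876348837 37065836968838/15121876348837; 14760332057186/15121876348837 37065836968838/15121876348837 41710534729221/15121876348837]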